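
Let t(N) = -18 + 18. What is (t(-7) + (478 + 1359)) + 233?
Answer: 2070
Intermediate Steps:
t(N) = 0
(t(-7) + (478 + 1359)) + 233 = (0 + (478 + 1359)) + 233 = (0 + 1837) + 233 = 1837 + 233 = 2070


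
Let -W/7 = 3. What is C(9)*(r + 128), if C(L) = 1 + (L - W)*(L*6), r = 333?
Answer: 747281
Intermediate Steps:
W = -21 (W = -7*3 = -21)
C(L) = 1 + 6*L*(21 + L) (C(L) = 1 + (L - 1*(-21))*(L*6) = 1 + (L + 21)*(6*L) = 1 + (21 + L)*(6*L) = 1 + 6*L*(21 + L))
C(9)*(r + 128) = (1 + 6*9**2 + 126*9)*(333 + 128) = (1 + 6*81 + 1134)*461 = (1 + 486 + 1134)*461 = 1621*461 = 747281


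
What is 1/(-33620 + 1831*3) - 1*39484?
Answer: -1110566469/28127 ≈ -39484.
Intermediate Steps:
1/(-33620 + 1831*3) - 1*39484 = 1/(-33620 + 5493) - 39484 = 1/(-28127) - 39484 = -1/28127 - 39484 = -1110566469/28127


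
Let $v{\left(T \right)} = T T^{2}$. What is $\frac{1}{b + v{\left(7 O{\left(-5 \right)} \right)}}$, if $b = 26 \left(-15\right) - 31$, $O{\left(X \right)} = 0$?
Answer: $- \frac{1}{421} \approx -0.0023753$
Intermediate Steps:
$b = -421$ ($b = -390 - 31 = -421$)
$v{\left(T \right)} = T^{3}$
$\frac{1}{b + v{\left(7 O{\left(-5 \right)} \right)}} = \frac{1}{-421 + \left(7 \cdot 0\right)^{3}} = \frac{1}{-421 + 0^{3}} = \frac{1}{-421 + 0} = \frac{1}{-421} = - \frac{1}{421}$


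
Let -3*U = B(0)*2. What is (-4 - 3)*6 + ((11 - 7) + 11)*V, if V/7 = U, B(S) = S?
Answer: -42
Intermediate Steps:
U = 0 (U = -0*2 = -⅓*0 = 0)
V = 0 (V = 7*0 = 0)
(-4 - 3)*6 + ((11 - 7) + 11)*V = (-4 - 3)*6 + ((11 - 7) + 11)*0 = -7*6 + (4 + 11)*0 = -42 + 15*0 = -42 + 0 = -42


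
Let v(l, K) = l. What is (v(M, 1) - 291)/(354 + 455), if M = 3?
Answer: -288/809 ≈ -0.35600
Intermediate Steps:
(v(M, 1) - 291)/(354 + 455) = (3 - 291)/(354 + 455) = -288/809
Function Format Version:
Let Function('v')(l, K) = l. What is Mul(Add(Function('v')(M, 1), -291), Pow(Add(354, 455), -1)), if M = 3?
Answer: Rational(-288, 809) ≈ -0.35600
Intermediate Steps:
Mul(Add(Function('v')(M, 1), -291), Pow(Add(354, 455), -1)) = Mul(Add(3, -291), Pow(Add(354, 455), -1)) = Mul(-288, Pow(809, -1)) = Mul(-288, Rational(1, 809)) = Rational(-288, 809)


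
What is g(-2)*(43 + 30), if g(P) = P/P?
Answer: 73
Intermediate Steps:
g(P) = 1
g(-2)*(43 + 30) = 1*(43 + 30) = 1*73 = 73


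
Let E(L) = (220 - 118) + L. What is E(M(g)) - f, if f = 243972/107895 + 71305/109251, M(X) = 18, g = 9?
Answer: 460056253151/3929212215 ≈ 117.09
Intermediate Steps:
E(L) = 102 + L
f = 11449212649/3929212215 (f = 243972*(1/107895) + 71305*(1/109251) = 81324/35965 + 71305/109251 = 11449212649/3929212215 ≈ 2.9139)
E(M(g)) - f = (102 + 18) - 1*11449212649/3929212215 = 120 - 11449212649/3929212215 = 460056253151/3929212215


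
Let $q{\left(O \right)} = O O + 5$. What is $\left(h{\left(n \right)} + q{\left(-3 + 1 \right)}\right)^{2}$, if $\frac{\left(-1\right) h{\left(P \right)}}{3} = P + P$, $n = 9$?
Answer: $2025$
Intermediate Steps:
$q{\left(O \right)} = 5 + O^{2}$ ($q{\left(O \right)} = O^{2} + 5 = 5 + O^{2}$)
$h{\left(P \right)} = - 6 P$ ($h{\left(P \right)} = - 3 \left(P + P\right) = - 3 \cdot 2 P = - 6 P$)
$\left(h{\left(n \right)} + q{\left(-3 + 1 \right)}\right)^{2} = \left(\left(-6\right) 9 + \left(5 + \left(-3 + 1\right)^{2}\right)\right)^{2} = \left(-54 + \left(5 + \left(-2\right)^{2}\right)\right)^{2} = \left(-54 + \left(5 + 4\right)\right)^{2} = \left(-54 + 9\right)^{2} = \left(-45\right)^{2} = 2025$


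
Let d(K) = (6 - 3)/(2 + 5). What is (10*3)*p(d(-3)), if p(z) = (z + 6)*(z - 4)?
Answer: -33750/49 ≈ -688.78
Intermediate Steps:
d(K) = 3/7
p(z) = (-4 + z)*(6 + z) (p(z) = (6 + z)*(-4 + z) = (-4 + z)*(6 + z))
(10*3)*p(d(-3)) = (10*3)*(-24 + (3/7)² + 2*(3/7)) = 30*(-24 + 9/49 + 6/7) = 30*(-1125/49) = -33750/49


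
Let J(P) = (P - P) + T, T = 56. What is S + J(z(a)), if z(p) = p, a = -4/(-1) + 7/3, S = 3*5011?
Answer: 15089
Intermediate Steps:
S = 15033
a = 19/3 (a = -4*(-1) + 7*(⅓) = 4 + 7/3 = 19/3 ≈ 6.3333)
J(P) = 56 (J(P) = (P - P) + 56 = 0 + 56 = 56)
S + J(z(a)) = 15033 + 56 = 15089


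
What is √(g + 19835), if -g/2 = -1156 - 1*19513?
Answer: 3*√6797 ≈ 247.33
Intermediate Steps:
g = 41338 (g = -2*(-1156 - 1*19513) = -2*(-1156 - 19513) = -2*(-20669) = 41338)
√(g + 19835) = √(41338 + 19835) = √61173 = 3*√6797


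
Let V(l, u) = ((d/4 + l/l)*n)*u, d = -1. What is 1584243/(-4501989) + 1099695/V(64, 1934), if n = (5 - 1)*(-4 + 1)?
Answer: -184384819519/2902282242 ≈ -63.531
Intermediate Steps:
n = -12 (n = 4*(-3) = -12)
V(l, u) = -9*u (V(l, u) = ((-1/4 + l/l)*(-12))*u = ((-1*¼ + 1)*(-12))*u = ((-¼ + 1)*(-12))*u = ((¾)*(-12))*u = -9*u)
1584243/(-4501989) + 1099695/V(64, 1934) = 1584243/(-4501989) + 1099695/((-9*1934)) = 1584243*(-1/4501989) + 1099695/(-17406) = -176027/500221 + 1099695*(-1/17406) = -176027/500221 - 366565/5802 = -184384819519/2902282242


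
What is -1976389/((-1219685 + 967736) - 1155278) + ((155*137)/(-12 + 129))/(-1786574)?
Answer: 413093046085117/294151474924866 ≈ 1.4044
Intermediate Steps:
-1976389/((-1219685 + 967736) - 1155278) + ((155*137)/(-12 + 129))/(-1786574) = -1976389/(-251949 - 1155278) + (21235/117)*(-1/1786574) = -1976389/(-1407227) + (21235*(1/117))*(-1/1786574) = -1976389*(-1/1407227) + (21235/117)*(-1/1786574) = 1976389/1407227 - 21235/209029158 = 413093046085117/294151474924866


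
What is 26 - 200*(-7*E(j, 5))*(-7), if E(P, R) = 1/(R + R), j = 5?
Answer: -954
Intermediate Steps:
E(P, R) = 1/(2*R)
26 - 200*(-7*E(j, 5))*(-7) = 26 - 200*(-7/(2*5))*(-7) = 26 - 200*(-7*⅒)*(-7) = 26 - (-140)*(-7) = 26 - 200*49/10 = 26 - 980 = -954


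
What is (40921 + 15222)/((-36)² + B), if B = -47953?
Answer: -56143/46657 ≈ -1.2033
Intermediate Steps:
(40921 + 15222)/((-36)² + B) = (40921 + 15222)/((-36)² - 47953) = 56143/(1296 - 47953) = 56143/(-46657) = 56143*(-1/46657) = -56143/46657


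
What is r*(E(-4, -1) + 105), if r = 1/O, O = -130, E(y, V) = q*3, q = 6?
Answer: -123/130 ≈ -0.94615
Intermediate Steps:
E(y, V) = 18 (E(y, V) = 6*3 = 18)
r = -1/130 (r = 1/(-130) = -1/130 ≈ -0.0076923)
r*(E(-4, -1) + 105) = -(18 + 105)/130 = -1/130*123 = -123/130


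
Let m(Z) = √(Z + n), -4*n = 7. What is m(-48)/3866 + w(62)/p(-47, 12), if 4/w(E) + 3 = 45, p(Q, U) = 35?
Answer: 2/735 + I*√199/7732 ≈ 0.0027211 + 0.0018245*I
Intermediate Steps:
n = -7/4 (n = -¼*7 = -7/4 ≈ -1.7500)
m(Z) = √(-7/4 + Z) (m(Z) = √(Z - 7/4) = √(-7/4 + Z))
w(E) = 2/21 (w(E) = 4/(-3 + 45) = 4/42 = 4*(1/42) = 2/21)
m(-48)/3866 + w(62)/p(-47, 12) = (√(-7 + 4*(-48))/2)/3866 + (2/21)/35 = (√(-7 - 192)/2)*(1/3866) + (2/21)*(1/35) = (√(-199)/2)*(1/3866) + 2/735 = ((I*√199)/2)*(1/3866) + 2/735 = (I*√199/2)*(1/3866) + 2/735 = I*√199/7732 + 2/735 = 2/735 + I*√199/7732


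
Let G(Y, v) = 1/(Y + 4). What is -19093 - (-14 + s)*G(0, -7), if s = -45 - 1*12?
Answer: -76301/4 ≈ -19075.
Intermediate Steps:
s = -57 (s = -45 - 12 = -57)
G(Y, v) = 1/(4 + Y)
-19093 - (-14 + s)*G(0, -7) = -19093 - (-14 - 57)/(4 + 0) = -19093 - (-71)/4 = -19093 - 1*(-71/4) = -19093 + 71/4 = -76301/4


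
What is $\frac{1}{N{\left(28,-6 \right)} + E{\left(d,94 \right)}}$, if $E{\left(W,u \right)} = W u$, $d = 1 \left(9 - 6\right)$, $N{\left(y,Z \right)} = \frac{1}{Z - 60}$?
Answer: $\frac{66}{18611} \approx 0.0035463$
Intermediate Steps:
$N{\left(y,Z \right)} = \frac{1}{-60 + Z}$
$d = 3$ ($d = 1 \cdot 3 = 3$)
$\frac{1}{N{\left(28,-6 \right)} + E{\left(d,94 \right)}} = \frac{1}{\frac{1}{-60 - 6} + 3 \cdot 94} = \frac{1}{\frac{1}{-66} + 282} = \frac{1}{- \frac{1}{66} + 282} = \frac{1}{\frac{18611}{66}} = \frac{66}{18611}$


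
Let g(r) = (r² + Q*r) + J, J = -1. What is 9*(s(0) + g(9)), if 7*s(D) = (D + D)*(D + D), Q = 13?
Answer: 1773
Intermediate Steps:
s(D) = 4*D²/7 (s(D) = ((D + D)*(D + D))/7 = ((2*D)*(2*D))/7 = (4*D²)/7 = 4*D²/7)
g(r) = -1 + r² + 13*r (g(r) = (r² + 13*r) - 1 = -1 + r² + 13*r)
9*(s(0) + g(9)) = 9*((4/7)*0² + (-1 + 9² + 13*9)) = 9*((4/7)*0 + (-1 + 81 + 117)) = 9*(0 + 197) = 9*197 = 1773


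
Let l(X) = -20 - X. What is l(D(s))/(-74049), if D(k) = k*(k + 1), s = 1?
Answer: 22/74049 ≈ 0.00029710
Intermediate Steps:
D(k) = k*(1 + k)
l(D(s))/(-74049) = (-20 - (1 + 1))/(-74049) = (-20 - 2)*(-1/74049) = -22*(-1/74049) = 22/74049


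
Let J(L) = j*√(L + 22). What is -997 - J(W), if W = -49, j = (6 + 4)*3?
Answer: -997 - 90*I*√3 ≈ -997.0 - 155.88*I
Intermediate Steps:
j = 30 (j = 10*3 = 30)
J(L) = 30*√(22 + L) (J(L) = 30*√(L + 22) = 30*√(22 + L))
-997 - J(W) = -997 - 30*√(22 - 49) = -997 - 30*√(-27) = -997 - 30*3*I*√3 = -997 - 90*I*√3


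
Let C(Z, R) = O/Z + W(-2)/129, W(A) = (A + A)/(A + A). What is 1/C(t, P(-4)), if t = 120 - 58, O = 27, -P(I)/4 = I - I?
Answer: 7998/3545 ≈ 2.2561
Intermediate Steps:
P(I) = 0 (P(I) = -4*(I - I) = -4*0 = 0)
W(A) = 1 (W(A) = (2*A)/((2*A)) = (2*A)*(1/(2*A)) = 1)
t = 62
C(Z, R) = 1/129 + 27/Z (C(Z, R) = 27/Z + 1/129 = 1/129 + 27/Z)
1/C(t, P(-4)) = 1/((1/129)*(3483 + 62)/62) = 1/((1/129)*(1/62)*3545) = 1/(3545/7998) = 7998/3545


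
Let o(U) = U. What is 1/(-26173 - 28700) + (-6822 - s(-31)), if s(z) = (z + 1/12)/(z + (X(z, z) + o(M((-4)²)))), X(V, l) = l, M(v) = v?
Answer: -68886009649/10096632 ≈ -6822.7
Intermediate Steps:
s(z) = (1/12 + z)/(16 + 2*z) (s(z) = (z + 1/12)/(z + (z + (-4)²)) = (z + 1/12)/(z + (z + 16)) = (1/12 + z)/(z + (16 + z)) = (1/12 + z)/(16 + 2*z))
1/(-26173 - 28700) + (-6822 - s(-31)) = 1/(-26173 - 28700) + (-6822 - (1 + 12*(-31))/(24*(8 - 31))) = 1/(-54873) + (-6822 - (1 - 372)/(24*(-23))) = -1/54873 + (-6822 - (-1)*(-371)/(24*23)) = -1/54873 + (-6822 - 1*371/552) = -1/54873 + (-6822 - 371/552) = -1/54873 - 3766115/552 = -68886009649/10096632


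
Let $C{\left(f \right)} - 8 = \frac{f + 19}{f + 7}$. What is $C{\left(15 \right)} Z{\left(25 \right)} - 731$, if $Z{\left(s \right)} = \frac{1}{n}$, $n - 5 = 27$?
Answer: $- \frac{257207}{352} \approx -730.7$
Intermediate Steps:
$n = 32$ ($n = 5 + 27 = 32$)
$Z{\left(s \right)} = \frac{1}{32}$
$C{\left(f \right)} = 8 + \frac{19 + f}{7 + f}$ ($C{\left(f \right)} = 8 + \frac{f + 19}{f + 7} = 8 + \frac{19 + f}{7 + f}$)
$C{\left(15 \right)} Z{\left(25 \right)} - 731 = \frac{3 \left(25 + 3 \cdot 15\right)}{7 + 15} \cdot \frac{1}{32} - 731 = \frac{3 \left(25 + 45\right)}{22} \cdot \frac{1}{32} - 731 = 3 \cdot \frac{1}{22} \cdot 70 \cdot \frac{1}{32} - 731 = \frac{105}{11} \cdot \frac{1}{32} - 731 = \frac{105}{352} - 731 = - \frac{257207}{352}$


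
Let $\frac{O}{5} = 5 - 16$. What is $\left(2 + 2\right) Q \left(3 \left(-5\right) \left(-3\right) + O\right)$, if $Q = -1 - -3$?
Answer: $-80$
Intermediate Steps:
$Q = 2$ ($Q = -1 + \left(-2 + 5\right) = -1 + 3 = 2$)
$O = -55$ ($O = 5 \left(5 - 16\right) = 5 \left(-11\right) = -55$)
$\left(2 + 2\right) Q \left(3 \left(-5\right) \left(-3\right) + O\right) = \left(2 + 2\right) 2 \left(3 \left(-5\right) \left(-3\right) - 55\right) = 4 \cdot 2 \left(\left(-15\right) \left(-3\right) - 55\right) = 8 \left(45 - 55\right) = 8 \left(-10\right) = -80$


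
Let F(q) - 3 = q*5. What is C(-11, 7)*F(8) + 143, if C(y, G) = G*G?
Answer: 2250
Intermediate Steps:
C(y, G) = G²
F(q) = 3 + 5*q (F(q) = 3 + q*5 = 3 + 5*q)
C(-11, 7)*F(8) + 143 = 7²*(3 + 5*8) + 143 = 49*(3 + 40) + 143 = 49*43 + 143 = 2107 + 143 = 2250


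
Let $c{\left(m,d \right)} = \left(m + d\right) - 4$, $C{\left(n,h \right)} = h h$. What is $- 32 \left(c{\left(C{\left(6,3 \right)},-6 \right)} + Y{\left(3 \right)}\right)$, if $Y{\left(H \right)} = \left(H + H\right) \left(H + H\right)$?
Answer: $-1120$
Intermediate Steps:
$C{\left(n,h \right)} = h^{2}$
$Y{\left(H \right)} = 4 H^{2}$ ($Y{\left(H \right)} = 2 H 2 H = 4 H^{2}$)
$c{\left(m,d \right)} = -4 + d + m$ ($c{\left(m,d \right)} = \left(d + m\right) - 4 = -4 + d + m$)
$- 32 \left(c{\left(C{\left(6,3 \right)},-6 \right)} + Y{\left(3 \right)}\right) = - 32 \left(\left(-4 - 6 + 3^{2}\right) + 4 \cdot 3^{2}\right) = - 32 \left(\left(-4 - 6 + 9\right) + 4 \cdot 9\right) = - 32 \left(-1 + 36\right) = \left(-32\right) 35 = -1120$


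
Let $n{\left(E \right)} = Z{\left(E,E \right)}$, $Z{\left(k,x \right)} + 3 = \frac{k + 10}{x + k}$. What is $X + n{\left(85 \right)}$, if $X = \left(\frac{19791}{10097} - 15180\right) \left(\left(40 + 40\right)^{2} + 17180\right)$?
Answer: $- \frac{122865730628731}{343298} \approx -3.579 \cdot 10^{8}$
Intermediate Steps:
$Z{\left(k,x \right)} = -3 + \frac{10 + k}{k + x}$ ($Z{\left(k,x \right)} = -3 + \frac{k + 10}{x + k} = -3 + \frac{10 + k}{k + x}$)
$n{\left(E \right)} = \frac{10 - 5 E}{2 E}$ ($n{\left(E \right)} = \frac{10 - 3 E - 2 E}{E + E} = \frac{10 - 5 E}{2 E}$)
$X = - \frac{3613697935020}{10097}$ ($X = \left(19791 \cdot \frac{1}{10097} - 15180\right) \left(80^{2} + 17180\right) = \left(\frac{19791}{10097} - 15180\right) \left(6400 + 17180\right) = \left(- \frac{153252669}{10097}\right) 23580 = - \frac{3613697935020}{10097} \approx -3.579 \cdot 10^{8}$)
$X + n{\left(85 \right)} = - \frac{3613697935020}{10097} - \left(\frac{5}{2} - \frac{5}{85}\right) = - \frac{3613697935020}{10097} + \left(- \frac{5}{2} + 5 \cdot \frac{1}{85}\right) = - \frac{3613697935020}{10097} + \left(- \frac{5}{2} + \frac{1}{17}\right) = - \frac{3613697935020}{10097} - \frac{83}{34} = - \frac{122865730628731}{343298}$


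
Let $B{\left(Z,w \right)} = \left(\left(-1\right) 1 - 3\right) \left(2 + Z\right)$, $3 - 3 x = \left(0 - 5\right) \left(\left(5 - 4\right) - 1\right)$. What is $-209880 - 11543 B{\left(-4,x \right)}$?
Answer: $-302224$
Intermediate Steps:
$x = 1$ ($x = 1 - \frac{\left(0 - 5\right) \left(\left(5 - 4\right) - 1\right)}{3} = 1 - \frac{\left(-5\right) \left(\left(5 - 4\right) - 1\right)}{3} = 1 - \frac{\left(-5\right) \left(1 - 1\right)}{3} = 1 - \frac{\left(-5\right) 0}{3} = 1 - 0 = 1 + 0 = 1$)
$B{\left(Z,w \right)} = -8 - 4 Z$ ($B{\left(Z,w \right)} = \left(-1 - 3\right) \left(2 + Z\right) = - 4 \left(2 + Z\right) = -8 - 4 Z$)
$-209880 - 11543 B{\left(-4,x \right)} = -209880 - 11543 \left(-8 - -16\right) = -209880 - 11543 \left(-8 + 16\right) = -209880 - 11543 \cdot 8 = -209880 - 92344 = -302224$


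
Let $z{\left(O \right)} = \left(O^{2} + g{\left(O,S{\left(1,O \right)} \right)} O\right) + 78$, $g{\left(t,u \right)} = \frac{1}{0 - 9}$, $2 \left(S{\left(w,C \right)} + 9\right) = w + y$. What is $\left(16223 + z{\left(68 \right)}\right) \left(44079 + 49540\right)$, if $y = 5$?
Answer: $\frac{17624432083}{9} \approx 1.9583 \cdot 10^{9}$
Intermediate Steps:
$S{\left(w,C \right)} = - \frac{13}{2} + \frac{w}{2}$ ($S{\left(w,C \right)} = -9 + \frac{w + 5}{2} = -9 + \frac{5 + w}{2} = -9 + \left(\frac{5}{2} + \frac{w}{2}\right) = - \frac{13}{2} + \frac{w}{2}$)
$g{\left(t,u \right)} = - \frac{1}{9}$ ($g{\left(t,u \right)} = \frac{1}{-9} = - \frac{1}{9}$)
$z{\left(O \right)} = 78 + O^{2} - \frac{O}{9}$ ($z{\left(O \right)} = \left(O^{2} - \frac{O}{9}\right) + 78 = 78 + O^{2} - \frac{O}{9}$)
$\left(16223 + z{\left(68 \right)}\right) \left(44079 + 49540\right) = \left(16223 + \left(78 + 68^{2} - \frac{68}{9}\right)\right) \left(44079 + 49540\right) = \left(16223 + \left(78 + 4624 - \frac{68}{9}\right)\right) 93619 = \left(16223 + \frac{42250}{9}\right) 93619 = \frac{188257}{9} \cdot 93619 = \frac{17624432083}{9}$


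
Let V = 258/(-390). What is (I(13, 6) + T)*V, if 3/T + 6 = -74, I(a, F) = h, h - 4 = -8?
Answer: 13889/5200 ≈ 2.6710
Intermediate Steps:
h = -4 (h = 4 - 8 = -4)
I(a, F) = -4
T = -3/80 (T = 3/(-6 - 74) = 3/(-80) = 3*(-1/80) = -3/80 ≈ -0.037500)
V = -43/65 (V = 258*(-1/390) = -43/65 ≈ -0.66154)
(I(13, 6) + T)*V = (-4 - 3/80)*(-43/65) = -323/80*(-43/65) = 13889/5200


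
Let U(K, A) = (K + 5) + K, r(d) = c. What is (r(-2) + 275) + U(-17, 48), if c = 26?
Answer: 272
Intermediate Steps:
r(d) = 26
U(K, A) = 5 + 2*K (U(K, A) = (5 + K) + K = 5 + 2*K)
(r(-2) + 275) + U(-17, 48) = (26 + 275) + (5 + 2*(-17)) = 301 + (5 - 34) = 301 - 29 = 272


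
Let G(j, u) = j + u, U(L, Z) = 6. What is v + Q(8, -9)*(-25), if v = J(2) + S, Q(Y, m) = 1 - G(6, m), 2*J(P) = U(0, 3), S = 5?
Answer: -92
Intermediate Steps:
J(P) = 3 (J(P) = (½)*6 = 3)
Q(Y, m) = -5 - m (Q(Y, m) = 1 - (6 + m) = 1 + (-6 - m) = -5 - m)
v = 8 (v = 3 + 5 = 8)
v + Q(8, -9)*(-25) = 8 + (-5 - 1*(-9))*(-25) = 8 + (-5 + 9)*(-25) = 8 + 4*(-25) = 8 - 100 = -92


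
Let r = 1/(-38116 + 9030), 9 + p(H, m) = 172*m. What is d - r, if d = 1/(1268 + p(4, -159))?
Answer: -2997/758824654 ≈ -3.9495e-6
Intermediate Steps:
p(H, m) = -9 + 172*m
r = -1/29086 (r = 1/(-29086) = -1/29086 ≈ -3.4381e-5)
d = -1/26089 (d = 1/(1268 + (-9 + 172*(-159))) = 1/(1268 + (-9 - 27348)) = 1/(1268 - 27357) = 1/(-26089) = -1/26089 ≈ -3.8330e-5)
d - r = -1/26089 - 1*(-1/29086) = -1/26089 + 1/29086 = -2997/758824654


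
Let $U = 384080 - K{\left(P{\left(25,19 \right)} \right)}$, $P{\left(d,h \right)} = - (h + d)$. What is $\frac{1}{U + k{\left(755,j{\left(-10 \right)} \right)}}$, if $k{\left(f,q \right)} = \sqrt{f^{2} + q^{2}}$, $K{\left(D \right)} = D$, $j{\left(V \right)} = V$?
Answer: $\frac{384124}{147550677251} - \frac{5 \sqrt{22805}}{147550677251} \approx 2.5982 \cdot 10^{-6}$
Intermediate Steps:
$P{\left(d,h \right)} = - d - h$ ($P{\left(d,h \right)} = - (d + h) = - d - h$)
$U = 384124$ ($U = 384080 - \left(\left(-1\right) 25 - 19\right) = 384080 - \left(-25 - 19\right) = 384080 - -44 = 384080 + 44 = 384124$)
$\frac{1}{U + k{\left(755,j{\left(-10 \right)} \right)}} = \frac{1}{384124 + \sqrt{755^{2} + \left(-10\right)^{2}}} = \frac{1}{384124 + \sqrt{570025 + 100}} = \frac{1}{384124 + \sqrt{570125}} = \frac{1}{384124 + 5 \sqrt{22805}}$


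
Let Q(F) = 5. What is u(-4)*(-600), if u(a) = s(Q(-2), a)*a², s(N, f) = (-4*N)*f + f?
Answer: -729600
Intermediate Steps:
s(N, f) = f - 4*N*f (s(N, f) = -4*N*f + f = f - 4*N*f)
u(a) = -19*a³ (u(a) = (a*(1 - 4*5))*a² = (a*(1 - 20))*a² = (a*(-19))*a² = (-19*a)*a² = -19*a³)
u(-4)*(-600) = -19*(-4)³*(-600) = -19*(-64)*(-600) = 1216*(-600) = -729600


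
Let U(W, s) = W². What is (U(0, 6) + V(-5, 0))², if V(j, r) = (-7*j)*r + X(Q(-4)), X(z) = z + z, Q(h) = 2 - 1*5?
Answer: 36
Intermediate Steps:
Q(h) = -3 (Q(h) = 2 - 5 = -3)
X(z) = 2*z
V(j, r) = -6 - 7*j*r (V(j, r) = (-7*j)*r + 2*(-3) = -7*j*r - 6 = -6 - 7*j*r)
(U(0, 6) + V(-5, 0))² = (0² + (-6 - 7*(-5)*0))² = (0 + (-6 + 0))² = (0 - 6)² = (-6)² = 36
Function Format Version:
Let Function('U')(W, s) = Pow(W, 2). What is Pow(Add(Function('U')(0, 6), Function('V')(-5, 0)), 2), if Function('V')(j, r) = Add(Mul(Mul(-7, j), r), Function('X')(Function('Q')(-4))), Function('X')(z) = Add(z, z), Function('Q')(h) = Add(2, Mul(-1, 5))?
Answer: 36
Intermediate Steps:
Function('Q')(h) = -3 (Function('Q')(h) = Add(2, -5) = -3)
Function('X')(z) = Mul(2, z)
Function('V')(j, r) = Add(-6, Mul(-7, j, r)) (Function('V')(j, r) = Add(Mul(Mul(-7, j), r), Mul(2, -3)) = Add(Mul(-7, j, r), -6) = Add(-6, Mul(-7, j, r)))
Pow(Add(Function('U')(0, 6), Function('V')(-5, 0)), 2) = Pow(Add(Pow(0, 2), Add(-6, Mul(-7, -5, 0))), 2) = Pow(Add(0, Add(-6, 0)), 2) = Pow(Add(0, -6), 2) = Pow(-6, 2) = 36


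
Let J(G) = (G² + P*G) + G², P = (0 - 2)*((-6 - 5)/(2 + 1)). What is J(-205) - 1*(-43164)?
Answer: 377132/3 ≈ 1.2571e+5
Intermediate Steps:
P = 22/3 (P = -(-22)/3 = -2*(-11/3) = 22/3 ≈ 7.3333)
J(G) = 2*G² + 22*G/3 (J(G) = (G² + 22*G/3) + G² = 2*G² + 22*G/3)
J(-205) - 1*(-43164) = (⅔)*(-205)*(11 + 3*(-205)) - 1*(-43164) = (⅔)*(-205)*(11 - 615) + 43164 = (⅔)*(-205)*(-604) + 43164 = 247640/3 + 43164 = 377132/3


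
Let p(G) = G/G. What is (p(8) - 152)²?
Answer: 22801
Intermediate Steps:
p(G) = 1
(p(8) - 152)² = (1 - 152)² = (-151)² = 22801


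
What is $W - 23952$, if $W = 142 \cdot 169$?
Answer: $46$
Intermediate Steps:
$W = 23998$
$W - 23952 = 23998 - 23952 = 46$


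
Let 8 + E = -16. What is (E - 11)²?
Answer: 1225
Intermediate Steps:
E = -24 (E = -8 - 16 = -24)
(E - 11)² = (-24 - 11)² = (-35)² = 1225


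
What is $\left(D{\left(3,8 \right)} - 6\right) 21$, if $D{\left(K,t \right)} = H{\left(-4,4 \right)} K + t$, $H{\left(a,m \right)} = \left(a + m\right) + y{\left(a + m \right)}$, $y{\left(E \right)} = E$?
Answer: $42$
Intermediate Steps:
$H{\left(a,m \right)} = 2 a + 2 m$ ($H{\left(a,m \right)} = \left(a + m\right) + \left(a + m\right) = 2 a + 2 m$)
$D{\left(K,t \right)} = t$ ($D{\left(K,t \right)} = \left(2 \left(-4\right) + 2 \cdot 4\right) K + t = \left(-8 + 8\right) K + t = 0 K + t = 0 + t = t$)
$\left(D{\left(3,8 \right)} - 6\right) 21 = \left(8 - 6\right) 21 = 2 \cdot 21 = 42$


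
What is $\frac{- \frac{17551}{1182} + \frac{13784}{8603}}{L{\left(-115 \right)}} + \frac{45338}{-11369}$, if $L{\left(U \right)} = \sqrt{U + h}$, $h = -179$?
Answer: $- \frac{45338}{11369} + \frac{134698565 i \sqrt{6}}{427087332} \approx -3.9879 + 0.77254 i$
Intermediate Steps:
$L{\left(U \right)} = \sqrt{-179 + U}$ ($L{\left(U \right)} = \sqrt{U - 179} = \sqrt{-179 + U}$)
$\frac{- \frac{17551}{1182} + \frac{13784}{8603}}{L{\left(-115 \right)}} + \frac{45338}{-11369} = \frac{- \frac{17551}{1182} + \frac{13784}{8603}}{\sqrt{-179 - 115}} + \frac{45338}{-11369} = \frac{\left(-17551\right) \frac{1}{1182} + 13784 \cdot \frac{1}{8603}}{\sqrt{-294}} + 45338 \left(- \frac{1}{11369}\right) = \frac{- \frac{17551}{1182} + \frac{13784}{8603}}{7 i \sqrt{6}} - \frac{45338}{11369} = - \frac{134698565 \left(- \frac{i \sqrt{6}}{42}\right)}{10168746} - \frac{45338}{11369} = \frac{134698565 i \sqrt{6}}{427087332} - \frac{45338}{11369} = - \frac{45338}{11369} + \frac{134698565 i \sqrt{6}}{427087332}$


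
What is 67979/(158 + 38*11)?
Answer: 67979/576 ≈ 118.02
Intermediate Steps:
67979/(158 + 38*11) = 67979/(158 + 418) = 67979/576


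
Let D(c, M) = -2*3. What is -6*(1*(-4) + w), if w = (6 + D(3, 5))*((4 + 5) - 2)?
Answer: 24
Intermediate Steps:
D(c, M) = -6
w = 0 (w = (6 - 6)*((4 + 5) - 2) = 0*(9 - 2) = 0*7 = 0)
-6*(1*(-4) + w) = -6*(1*(-4) + 0) = -6*(-4 + 0) = -6*(-4) = 24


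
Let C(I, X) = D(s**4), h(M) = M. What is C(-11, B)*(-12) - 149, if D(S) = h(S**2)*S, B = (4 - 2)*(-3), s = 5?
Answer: -2929687649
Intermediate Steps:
B = -6 (B = 2*(-3) = -6)
D(S) = S**3 (D(S) = S**2*S = S**3)
C(I, X) = 244140625 (C(I, X) = (5**4)**3 = 625**3 = 244140625)
C(-11, B)*(-12) - 149 = 244140625*(-12) - 149 = -2929687500 - 149 = -2929687649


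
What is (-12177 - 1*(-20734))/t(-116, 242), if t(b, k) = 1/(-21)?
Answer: -179697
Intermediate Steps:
t(b, k) = -1/21
(-12177 - 1*(-20734))/t(-116, 242) = (-12177 - 1*(-20734))/(-1/21) = (-12177 + 20734)*(-21) = 8557*(-21) = -179697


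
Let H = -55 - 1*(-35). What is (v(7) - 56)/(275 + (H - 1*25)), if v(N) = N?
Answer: -49/230 ≈ -0.21304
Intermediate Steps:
H = -20 (H = -55 + 35 = -20)
(v(7) - 56)/(275 + (H - 1*25)) = (7 - 56)/(275 + (-20 - 1*25)) = -49/(275 + (-20 - 25)) = -49/(275 - 45) = -49/230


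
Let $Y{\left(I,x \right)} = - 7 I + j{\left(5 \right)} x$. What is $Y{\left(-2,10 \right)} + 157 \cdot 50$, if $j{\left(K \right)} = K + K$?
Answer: $7964$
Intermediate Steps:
$j{\left(K \right)} = 2 K$
$Y{\left(I,x \right)} = - 7 I + 10 x$ ($Y{\left(I,x \right)} = - 7 I + 2 \cdot 5 x = - 7 I + 10 x$)
$Y{\left(-2,10 \right)} + 157 \cdot 50 = \left(\left(-7\right) \left(-2\right) + 10 \cdot 10\right) + 157 \cdot 50 = \left(14 + 100\right) + 7850 = 114 + 7850 = 7964$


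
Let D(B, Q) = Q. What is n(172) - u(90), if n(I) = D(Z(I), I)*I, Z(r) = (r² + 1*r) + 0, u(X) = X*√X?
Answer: 29584 - 270*√10 ≈ 28730.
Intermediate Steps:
u(X) = X^(3/2)
Z(r) = r + r² (Z(r) = (r² + r) + 0 = (r + r²) + 0 = r + r²)
n(I) = I² (n(I) = I*I = I²)
n(172) - u(90) = 172² - 90^(3/2) = 29584 - 270*√10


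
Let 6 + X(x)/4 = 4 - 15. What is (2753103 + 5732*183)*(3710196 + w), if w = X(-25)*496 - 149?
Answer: 13977581740821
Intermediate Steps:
X(x) = -68 (X(x) = -24 + 4*(4 - 15) = -24 + 4*(-11) = -24 - 44 = -68)
w = -33877 (w = -68*496 - 149 = -33728 - 149 = -33877)
(2753103 + 5732*183)*(3710196 + w) = (2753103 + 5732*183)*(3710196 - 33877) = (2753103 + 1048956)*3676319 = 3802059*3676319 = 13977581740821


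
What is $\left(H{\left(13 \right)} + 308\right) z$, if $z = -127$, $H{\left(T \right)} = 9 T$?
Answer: $-53975$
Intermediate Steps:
$\left(H{\left(13 \right)} + 308\right) z = \left(9 \cdot 13 + 308\right) \left(-127\right) = \left(117 + 308\right) \left(-127\right) = 425 \left(-127\right) = -53975$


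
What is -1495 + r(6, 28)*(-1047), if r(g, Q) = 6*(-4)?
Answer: 23633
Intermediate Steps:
r(g, Q) = -24
-1495 + r(6, 28)*(-1047) = -1495 - 24*(-1047) = -1495 + 25128 = 23633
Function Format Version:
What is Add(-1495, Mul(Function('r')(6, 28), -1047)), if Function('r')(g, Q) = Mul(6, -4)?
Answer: 23633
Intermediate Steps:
Function('r')(g, Q) = -24
Add(-1495, Mul(Function('r')(6, 28), -1047)) = Add(-1495, Mul(-24, -1047)) = Add(-1495, 25128) = 23633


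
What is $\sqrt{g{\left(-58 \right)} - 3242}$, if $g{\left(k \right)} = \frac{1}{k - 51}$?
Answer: $\frac{13 i \sqrt{227919}}{109} \approx 56.939 i$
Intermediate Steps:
$g{\left(k \right)} = \frac{1}{-51 + k}$
$\sqrt{g{\left(-58 \right)} - 3242} = \sqrt{\frac{1}{-51 - 58} - 3242} = \sqrt{\frac{1}{-109} - 3242} = \sqrt{- \frac{1}{109} - 3242} = \sqrt{- \frac{353379}{109}} = \frac{13 i \sqrt{227919}}{109}$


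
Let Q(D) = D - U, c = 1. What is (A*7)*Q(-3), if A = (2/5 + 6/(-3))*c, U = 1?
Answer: 224/5 ≈ 44.800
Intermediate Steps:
A = -8/5 (A = (2/5 + 6/(-3))*1 = (2*(⅕) + 6*(-⅓))*1 = (⅖ - 2)*1 = -8/5*1 = -8/5 ≈ -1.6000)
Q(D) = -1 + D (Q(D) = D - 1*1 = D - 1 = -1 + D)
(A*7)*Q(-3) = (-8/5*7)*(-1 - 3) = -56/5*(-4) = 224/5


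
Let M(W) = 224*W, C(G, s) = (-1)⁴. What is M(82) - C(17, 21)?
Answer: 18367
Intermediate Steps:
C(G, s) = 1
M(82) - C(17, 21) = 224*82 - 1*1 = 18368 - 1 = 18367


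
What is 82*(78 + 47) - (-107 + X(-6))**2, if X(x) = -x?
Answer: 49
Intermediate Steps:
82*(78 + 47) - (-107 + X(-6))**2 = 82*(78 + 47) - (-107 - 1*(-6))**2 = 82*125 - (-107 + 6)**2 = 10250 - 1*(-101)**2 = 10250 - 1*10201 = 10250 - 10201 = 49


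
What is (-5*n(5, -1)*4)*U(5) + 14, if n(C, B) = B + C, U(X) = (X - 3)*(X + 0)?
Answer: -786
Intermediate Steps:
U(X) = X*(-3 + X) (U(X) = (-3 + X)*X = X*(-3 + X))
(-5*n(5, -1)*4)*U(5) + 14 = (-5*(-1 + 5)*4)*(5*(-3 + 5)) + 14 = (-5*4*4)*(5*2) + 14 = -20*4*10 + 14 = -80*10 + 14 = -800 + 14 = -786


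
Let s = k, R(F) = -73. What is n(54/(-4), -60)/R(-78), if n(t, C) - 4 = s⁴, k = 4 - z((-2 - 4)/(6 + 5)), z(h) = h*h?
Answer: -41139531140/15648198313 ≈ -2.6290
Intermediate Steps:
z(h) = h²
k = 448/121 (k = 4 - ((-2 - 4)/(6 + 5))² = 4 - (-6/11)² = 4 - 1*36/121 = 4 - 36/121 = 448/121 ≈ 3.7025)
s = 448/121 ≈ 3.7025
n(t, C) = 41139531140/214358881 (n(t, C) = 4 + (448/121)⁴ = 4 + 40282095616/214358881 = 41139531140/214358881)
n(54/(-4), -60)/R(-78) = (41139531140/214358881)/(-73) = (41139531140/214358881)*(-1/73) = -41139531140/15648198313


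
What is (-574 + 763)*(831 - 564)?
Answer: 50463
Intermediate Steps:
(-574 + 763)*(831 - 564) = 189*267 = 50463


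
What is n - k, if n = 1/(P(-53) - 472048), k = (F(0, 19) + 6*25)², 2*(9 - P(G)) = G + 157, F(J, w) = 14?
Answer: -12697359537/472091 ≈ -26896.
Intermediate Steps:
P(G) = -139/2 - G/2 (P(G) = 9 - (G + 157)/2 = 9 - (157 + G)/2 = 9 + (-157/2 - G/2) = -139/2 - G/2)
k = 26896 (k = (14 + 6*25)² = (14 + 150)² = 164² = 26896)
n = -1/472091 (n = 1/((-139/2 - ½*(-53)) - 472048) = 1/((-139/2 + 53/2) - 472048) = 1/(-43 - 472048) = 1/(-472091) = -1/472091 ≈ -2.1182e-6)
n - k = -1/472091 - 1*26896 = -1/472091 - 26896 = -12697359537/472091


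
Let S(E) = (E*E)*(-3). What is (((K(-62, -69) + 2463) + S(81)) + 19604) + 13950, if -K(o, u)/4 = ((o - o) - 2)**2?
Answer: 16318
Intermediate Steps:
K(o, u) = -16 (K(o, u) = -4*((o - o) - 2)**2 = -4*(0 - 2)**2 = -4*(-2)**2 = -4*4 = -16)
S(E) = -3*E**2 (S(E) = E**2*(-3) = -3*E**2)
(((K(-62, -69) + 2463) + S(81)) + 19604) + 13950 = (((-16 + 2463) - 3*81**2) + 19604) + 13950 = ((2447 - 3*6561) + 19604) + 13950 = ((2447 - 19683) + 19604) + 13950 = (-17236 + 19604) + 13950 = 2368 + 13950 = 16318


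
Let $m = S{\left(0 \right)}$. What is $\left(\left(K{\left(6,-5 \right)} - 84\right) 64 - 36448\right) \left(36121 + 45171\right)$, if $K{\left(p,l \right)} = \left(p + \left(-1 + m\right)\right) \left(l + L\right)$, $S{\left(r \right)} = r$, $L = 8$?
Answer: $-3321916288$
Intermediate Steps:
$m = 0$
$K{\left(p,l \right)} = \left(-1 + p\right) \left(8 + l\right)$ ($K{\left(p,l \right)} = \left(p + \left(-1 + 0\right)\right) \left(l + 8\right) = \left(p - 1\right) \left(8 + l\right) = \left(-1 + p\right) \left(8 + l\right)$)
$\left(\left(K{\left(6,-5 \right)} - 84\right) 64 - 36448\right) \left(36121 + 45171\right) = \left(\left(\left(-8 - -5 + 8 \cdot 6 - 30\right) - 84\right) 64 - 36448\right) \left(36121 + 45171\right) = \left(\left(\left(-8 + 5 + 48 - 30\right) - 84\right) 64 - 36448\right) 81292 = \left(\left(15 - 84\right) 64 - 36448\right) 81292 = \left(\left(-69\right) 64 - 36448\right) 81292 = \left(-4416 - 36448\right) 81292 = \left(-40864\right) 81292 = -3321916288$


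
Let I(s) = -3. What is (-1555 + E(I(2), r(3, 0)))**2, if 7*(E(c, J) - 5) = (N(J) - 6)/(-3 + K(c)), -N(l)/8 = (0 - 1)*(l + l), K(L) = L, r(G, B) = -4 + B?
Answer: 21576025/9 ≈ 2.3973e+6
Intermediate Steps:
N(l) = 16*l (N(l) = -8*(0 - 1)*(l + l) = -(-8)*2*l = -(-16)*l = 16*l)
E(c, J) = 5 + (-6 + 16*J)/(7*(-3 + c)) (E(c, J) = 5 + ((16*J - 6)/(-3 + c))/7 = 5 + ((-6 + 16*J)/(-3 + c))/7 = 5 + (-6 + 16*J)/(7*(-3 + c)))
(-1555 + E(I(2), r(3, 0)))**2 = (-1555 + (-111 + 16*(-4 + 0) + 35*(-3))/(7*(-3 - 3)))**2 = (-1555 + (1/7)*(-111 + 16*(-4) - 105)/(-6))**2 = (-1555 + (1/7)*(-1/6)*(-111 - 64 - 105))**2 = (-1555 + (1/7)*(-1/6)*(-280))**2 = (-1555 + 20/3)**2 = (-4645/3)**2 = 21576025/9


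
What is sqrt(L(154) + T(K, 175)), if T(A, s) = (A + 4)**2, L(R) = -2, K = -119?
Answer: sqrt(13223) ≈ 114.99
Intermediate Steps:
T(A, s) = (4 + A)**2
sqrt(L(154) + T(K, 175)) = sqrt(-2 + (4 - 119)**2) = sqrt(-2 + (-115)**2) = sqrt(-2 + 13225) = sqrt(13223)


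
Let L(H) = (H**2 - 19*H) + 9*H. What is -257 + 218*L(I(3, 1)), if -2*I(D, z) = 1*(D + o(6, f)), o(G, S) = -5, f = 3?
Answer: -2219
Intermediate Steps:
I(D, z) = 5/2 - D/2 (I(D, z) = -(D - 5)/2 = -(-5 + D)/2 = 5/2 - D/2)
L(H) = H**2 - 10*H
-257 + 218*L(I(3, 1)) = -257 + 218*((5/2 - 1/2*3)*(-10 + (5/2 - 1/2*3))) = -257 + 218*((5/2 - 3/2)*(-10 + (5/2 - 3/2))) = -257 + 218*(1*(-10 + 1)) = -257 + 218*(1*(-9)) = -257 + 218*(-9) = -257 - 1962 = -2219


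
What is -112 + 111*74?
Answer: 8102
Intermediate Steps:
-112 + 111*74 = -112 + 8214 = 8102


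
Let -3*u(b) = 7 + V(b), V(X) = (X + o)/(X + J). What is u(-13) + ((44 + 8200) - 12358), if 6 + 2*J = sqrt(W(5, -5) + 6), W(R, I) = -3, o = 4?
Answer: -12608905/3063 - 6*sqrt(3)/1021 ≈ -4116.5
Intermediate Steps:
J = -3 + sqrt(3)/2 (J = -3 + sqrt(-3 + 6)/2 = -3 + sqrt(3)/2 ≈ -2.1340)
V(X) = (4 + X)/(-3 + X + sqrt(3)/2) (V(X) = (X + 4)/(X + (-3 + sqrt(3)/2)) = (4 + X)/(-3 + X + sqrt(3)/2))
u(b) = -7/3 - 2*(4 + b)/(3*(-6 + sqrt(3) + 2*b)) (u(b) = -(7 + 2*(4 + b)/(-6 + sqrt(3) + 2*b))/3 = -7/3 - 2*(4 + b)/(3*(-6 + sqrt(3) + 2*b)))
u(-13) + ((44 + 8200) - 12358) = (34 - 16*(-13) - 7*sqrt(3))/(3*(-6 + sqrt(3) + 2*(-13))) + ((44 + 8200) - 12358) = (34 + 208 - 7*sqrt(3))/(3*(-6 + sqrt(3) - 26)) + (8244 - 12358) = (242 - 7*sqrt(3))/(3*(-32 + sqrt(3))) - 4114 = -4114 + (242 - 7*sqrt(3))/(3*(-32 + sqrt(3)))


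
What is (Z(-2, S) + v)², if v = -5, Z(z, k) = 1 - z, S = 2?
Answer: 4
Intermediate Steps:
(Z(-2, S) + v)² = ((1 - 1*(-2)) - 5)² = ((1 + 2) - 5)² = (3 - 5)² = (-2)² = 4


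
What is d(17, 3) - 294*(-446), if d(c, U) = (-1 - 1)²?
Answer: 131128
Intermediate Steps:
d(c, U) = 4 (d(c, U) = (-2)² = 4)
d(17, 3) - 294*(-446) = 4 - 294*(-446) = 4 + 131124 = 131128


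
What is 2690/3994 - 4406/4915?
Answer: -2188107/9815255 ≈ -0.22293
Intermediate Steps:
2690/3994 - 4406/4915 = 2690*(1/3994) - 4406*1/4915 = 1345/1997 - 4406/4915 = -2188107/9815255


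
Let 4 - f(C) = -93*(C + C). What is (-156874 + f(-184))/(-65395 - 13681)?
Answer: 95547/39538 ≈ 2.4166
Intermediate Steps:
f(C) = 4 + 186*C (f(C) = 4 - (-93)*(C + C) = 4 - (-93)*2*C = 4 - (-186)*C = 4 + 186*C)
(-156874 + f(-184))/(-65395 - 13681) = (-156874 + (4 + 186*(-184)))/(-65395 - 13681) = (-156874 + (4 - 34224))/(-79076) = (-156874 - 34220)*(-1/79076) = -191094*(-1/79076) = 95547/39538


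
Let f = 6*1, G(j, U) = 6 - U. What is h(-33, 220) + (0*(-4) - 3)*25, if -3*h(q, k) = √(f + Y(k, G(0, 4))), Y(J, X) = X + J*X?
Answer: -75 - 8*√7/3 ≈ -82.055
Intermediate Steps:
f = 6
h(q, k) = -√(8 + 2*k)/3 (h(q, k) = -√(6 + (6 - 1*4)*(1 + k))/3 = -√(6 + (6 - 4)*(1 + k))/3 = -√(6 + 2*(1 + k))/3 = -√(6 + (2 + 2*k))/3 = -√(8 + 2*k)/3)
h(-33, 220) + (0*(-4) - 3)*25 = -√(8 + 2*220)/3 + (0*(-4) - 3)*25 = -√(8 + 440)/3 + (0 - 3)*25 = -8*√7/3 - 3*25 = -8*√7/3 - 75 = -75 - 8*√7/3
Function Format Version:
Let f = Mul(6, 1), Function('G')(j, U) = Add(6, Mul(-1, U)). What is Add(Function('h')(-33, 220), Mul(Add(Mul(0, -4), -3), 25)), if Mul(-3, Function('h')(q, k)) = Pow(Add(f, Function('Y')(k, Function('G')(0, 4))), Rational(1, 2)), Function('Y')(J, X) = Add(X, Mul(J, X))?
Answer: Add(-75, Mul(Rational(-8, 3), Pow(7, Rational(1, 2)))) ≈ -82.055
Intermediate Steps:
f = 6
Function('h')(q, k) = Mul(Rational(-1, 3), Pow(Add(8, Mul(2, k)), Rational(1, 2))) (Function('h')(q, k) = Mul(Rational(-1, 3), Pow(Add(6, Mul(Add(6, Mul(-1, 4)), Add(1, k))), Rational(1, 2))) = Mul(Rational(-1, 3), Pow(Add(6, Mul(Add(6, -4), Add(1, k))), Rational(1, 2))) = Mul(Rational(-1, 3), Pow(Add(6, Mul(2, Add(1, k))), Rational(1, 2))) = Mul(Rational(-1, 3), Pow(Add(6, Add(2, Mul(2, k))), Rational(1, 2))) = Mul(Rational(-1, 3), Pow(Add(8, Mul(2, k)), Rational(1, 2))))
Add(Function('h')(-33, 220), Mul(Add(Mul(0, -4), -3), 25)) = Add(Mul(Rational(-1, 3), Pow(Add(8, Mul(2, 220)), Rational(1, 2))), Mul(Add(Mul(0, -4), -3), 25)) = Add(Mul(Rational(-1, 3), Pow(Add(8, 440), Rational(1, 2))), Mul(Add(0, -3), 25)) = Add(Mul(Rational(-1, 3), Pow(448, Rational(1, 2))), Mul(-3, 25)) = Add(Mul(Rational(-1, 3), Mul(8, Pow(7, Rational(1, 2)))), -75) = Add(Mul(Rational(-8, 3), Pow(7, Rational(1, 2))), -75) = Add(-75, Mul(Rational(-8, 3), Pow(7, Rational(1, 2))))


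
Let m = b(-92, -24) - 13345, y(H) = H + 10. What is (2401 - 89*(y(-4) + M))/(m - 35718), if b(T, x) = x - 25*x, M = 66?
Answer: 4007/48487 ≈ 0.082641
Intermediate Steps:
y(H) = 10 + H
b(T, x) = -24*x
m = -12769 (m = -24*(-24) - 13345 = 576 - 13345 = -12769)
(2401 - 89*(y(-4) + M))/(m - 35718) = (2401 - 89*((10 - 4) + 66))/(-12769 - 35718) = (2401 - 89*(6 + 66))/(-48487) = (2401 - 89*72)*(-1/48487) = (2401 - 6408)*(-1/48487) = -4007*(-1/48487) = 4007/48487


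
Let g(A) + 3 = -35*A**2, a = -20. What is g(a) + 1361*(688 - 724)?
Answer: -62999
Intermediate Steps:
g(A) = -3 - 35*A**2
g(a) + 1361*(688 - 724) = (-3 - 35*(-20)**2) + 1361*(688 - 724) = (-3 - 35*400) + 1361*(-36) = (-3 - 14000) - 48996 = -14003 - 48996 = -62999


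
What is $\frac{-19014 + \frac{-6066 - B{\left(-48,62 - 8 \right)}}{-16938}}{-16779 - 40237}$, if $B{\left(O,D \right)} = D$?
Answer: $\frac{8945917}{26826028} \approx 0.33348$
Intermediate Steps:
$\frac{-19014 + \frac{-6066 - B{\left(-48,62 - 8 \right)}}{-16938}}{-16779 - 40237} = \frac{-19014 + \frac{-6066 - \left(62 - 8\right)}{-16938}}{-16779 - 40237} = \frac{-19014 + \left(-6066 - \left(62 - 8\right)\right) \left(- \frac{1}{16938}\right)}{-57016} = \left(-19014 + \left(-6066 - 54\right) \left(- \frac{1}{16938}\right)\right) \left(- \frac{1}{57016}\right) = \left(-19014 - - \frac{340}{941}\right) \left(- \frac{1}{57016}\right) = \left(-19014 + \frac{340}{941}\right) \left(- \frac{1}{57016}\right) = \left(- \frac{17891834}{941}\right) \left(- \frac{1}{57016}\right) = \frac{8945917}{26826028}$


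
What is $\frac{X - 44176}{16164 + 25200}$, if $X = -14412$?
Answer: $- \frac{14647}{10341} \approx -1.4164$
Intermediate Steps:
$\frac{X - 44176}{16164 + 25200} = \frac{-14412 - 44176}{16164 + 25200} = - \frac{58588}{41364} = \left(-58588\right) \frac{1}{41364} = - \frac{14647}{10341}$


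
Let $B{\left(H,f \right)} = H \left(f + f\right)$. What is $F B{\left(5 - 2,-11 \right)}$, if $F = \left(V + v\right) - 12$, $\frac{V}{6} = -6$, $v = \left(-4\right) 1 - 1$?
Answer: $3498$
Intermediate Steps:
$v = -5$ ($v = -4 - 1 = -5$)
$V = -36$ ($V = 6 \left(-6\right) = -36$)
$B{\left(H,f \right)} = 2 H f$ ($B{\left(H,f \right)} = H 2 f = 2 H f$)
$F = -53$ ($F = \left(-36 - 5\right) - 12 = -41 - 12 = -53$)
$F B{\left(5 - 2,-11 \right)} = - 53 \cdot 2 \left(5 - 2\right) \left(-11\right) = - 53 \cdot 2 \cdot 3 \left(-11\right) = \left(-53\right) \left(-66\right) = 3498$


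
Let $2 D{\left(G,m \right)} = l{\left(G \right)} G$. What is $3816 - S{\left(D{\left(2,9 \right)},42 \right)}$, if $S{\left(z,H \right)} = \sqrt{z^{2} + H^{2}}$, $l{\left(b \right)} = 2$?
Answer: $3816 - 2 \sqrt{442} \approx 3774.0$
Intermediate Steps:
$D{\left(G,m \right)} = G$ ($D{\left(G,m \right)} = \frac{2 G}{2} = G$)
$S{\left(z,H \right)} = \sqrt{H^{2} + z^{2}}$
$3816 - S{\left(D{\left(2,9 \right)},42 \right)} = 3816 - \sqrt{42^{2} + 2^{2}} = 3816 - \sqrt{1764 + 4} = 3816 - \sqrt{1768} = 3816 - 2 \sqrt{442}$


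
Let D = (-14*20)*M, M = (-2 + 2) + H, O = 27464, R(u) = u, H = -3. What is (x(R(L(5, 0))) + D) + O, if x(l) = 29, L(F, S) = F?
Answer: 28333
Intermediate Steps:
M = -3 (M = (-2 + 2) - 3 = 0 - 3 = -3)
D = 840 (D = -14*20*(-3) = -280*(-3) = 840)
(x(R(L(5, 0))) + D) + O = (29 + 840) + 27464 = 869 + 27464 = 28333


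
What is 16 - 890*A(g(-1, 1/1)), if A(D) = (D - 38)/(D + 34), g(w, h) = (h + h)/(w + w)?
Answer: 11746/11 ≈ 1067.8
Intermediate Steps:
g(w, h) = h/w (g(w, h) = (2*h)/((2*w)) = (2*h)*(1/(2*w)) = h/w)
A(D) = (-38 + D)/(34 + D)
16 - 890*A(g(-1, 1/1)) = 16 - 890*(-38 + 1/(1*(-1)))/(34 + 1/(1*(-1))) = 16 - 890*(-38 + 1*(-1))/(34 + 1*(-1)) = 16 - 890*(-38 - 1)/(34 - 1) = 16 - 890*(-39)/33 = 16 - 890*(-13/11) = 16 + 11570/11 = 11746/11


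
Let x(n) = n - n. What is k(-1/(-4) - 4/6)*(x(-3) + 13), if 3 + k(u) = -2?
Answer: -65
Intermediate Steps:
x(n) = 0
k(u) = -5 (k(u) = -3 - 2 = -5)
k(-1/(-4) - 4/6)*(x(-3) + 13) = -5*(0 + 13) = -5*13 = -65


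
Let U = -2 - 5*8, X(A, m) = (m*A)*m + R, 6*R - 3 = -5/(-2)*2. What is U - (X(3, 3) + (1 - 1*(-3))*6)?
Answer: -283/3 ≈ -94.333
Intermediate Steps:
R = 4/3 (R = ½ + (-5/(-2)*2)/6 = ½ + (-5*(-½)*2)/6 = ½ + ((5/2)*2)/6 = ½ + (⅙)*5 = ½ + ⅚ = 4/3 ≈ 1.3333)
X(A, m) = 4/3 + A*m² (X(A, m) = (m*A)*m + 4/3 = (A*m)*m + 4/3 = A*m² + 4/3 = 4/3 + A*m²)
U = -42 (U = -2 - 40 = -42)
U - (X(3, 3) + (1 - 1*(-3))*6) = -42 - ((4/3 + 3*3²) + (1 - 1*(-3))*6) = -42 - ((4/3 + 3*9) + (1 + 3)*6) = -42 - ((4/3 + 27) + 4*6) = -42 - (85/3 + 24) = -42 - 1*157/3 = -42 - 157/3 = -283/3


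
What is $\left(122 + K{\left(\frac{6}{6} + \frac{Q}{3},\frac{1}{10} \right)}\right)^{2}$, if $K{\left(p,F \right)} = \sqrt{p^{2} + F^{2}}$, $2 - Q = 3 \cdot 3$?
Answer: $\frac{\left(3660 + \sqrt{1609}\right)^{2}}{900} \approx 15212.0$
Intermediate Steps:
$Q = -7$ ($Q = 2 - 3 \cdot 3 = 2 - 9 = -7$)
$K{\left(p,F \right)} = \sqrt{F^{2} + p^{2}}$
$\left(122 + K{\left(\frac{6}{6} + \frac{Q}{3},\frac{1}{10} \right)}\right)^{2} = \left(122 + \sqrt{\left(\frac{1}{10}\right)^{2} + \left(\frac{6}{6} - \frac{7}{3}\right)^{2}}\right)^{2} = \left(122 + \sqrt{\left(\frac{1}{10}\right)^{2} + \left(6 \cdot \frac{1}{6} - \frac{7}{3}\right)^{2}}\right)^{2} = \left(122 + \sqrt{\frac{1}{100} + \left(1 - \frac{7}{3}\right)^{2}}\right)^{2} = \left(122 + \sqrt{\frac{1}{100} + \left(- \frac{4}{3}\right)^{2}}\right)^{2} = \left(122 + \sqrt{\frac{1}{100} + \frac{16}{9}}\right)^{2} = \left(122 + \sqrt{\frac{1609}{900}}\right)^{2} = \left(122 + \frac{\sqrt{1609}}{30}\right)^{2}$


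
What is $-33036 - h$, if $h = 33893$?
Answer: $-66929$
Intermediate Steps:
$-33036 - h = -33036 - 33893 = -66929$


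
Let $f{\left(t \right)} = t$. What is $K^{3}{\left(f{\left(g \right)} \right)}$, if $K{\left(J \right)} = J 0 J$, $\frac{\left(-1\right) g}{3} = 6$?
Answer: $0$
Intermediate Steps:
$g = -18$ ($g = \left(-3\right) 6 = -18$)
$K{\left(J \right)} = 0$ ($K{\left(J \right)} = 0 J = 0$)
$K^{3}{\left(f{\left(g \right)} \right)} = 0^{3} = 0$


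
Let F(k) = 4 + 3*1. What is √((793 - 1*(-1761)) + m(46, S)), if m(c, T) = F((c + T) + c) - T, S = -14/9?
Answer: √23063/3 ≈ 50.622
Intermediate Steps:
S = -14/9 (S = -14*⅑ = -14/9 ≈ -1.5556)
F(k) = 7 (F(k) = 4 + 3 = 7)
m(c, T) = 7 - T
√((793 - 1*(-1761)) + m(46, S)) = √((793 - 1*(-1761)) + (7 - 1*(-14/9))) = √((793 + 1761) + (7 + 14/9)) = √(2554 + 77/9) = √(23063/9) = √23063/3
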